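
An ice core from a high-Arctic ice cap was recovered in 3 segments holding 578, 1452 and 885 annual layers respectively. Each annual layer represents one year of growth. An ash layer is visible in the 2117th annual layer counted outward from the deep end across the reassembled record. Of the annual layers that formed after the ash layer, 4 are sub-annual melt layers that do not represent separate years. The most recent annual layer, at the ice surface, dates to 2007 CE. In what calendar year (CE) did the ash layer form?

Total annual layers = 578 + 1452 + 885 = 2915.
Between annual layer 2117 and the ice surface there are 2915 − 2117 = 798 annual layers.
Removing the 4 false annual layers leaves 798 − 4 = 794 true annual layers beyond the ash layer.
The annual layer at the ice surface is 2007 CE, so the ash layer dates to 2007 − 794 = 1213 CE.

1213 CE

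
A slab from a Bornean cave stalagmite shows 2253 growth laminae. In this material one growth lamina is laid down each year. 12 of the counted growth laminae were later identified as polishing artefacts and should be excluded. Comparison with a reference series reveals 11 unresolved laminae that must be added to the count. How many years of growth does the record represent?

2252 years

True growth lamina count = 2253 − 12 + 11 = 2252.
One growth lamina per year makes the duration 2252 years.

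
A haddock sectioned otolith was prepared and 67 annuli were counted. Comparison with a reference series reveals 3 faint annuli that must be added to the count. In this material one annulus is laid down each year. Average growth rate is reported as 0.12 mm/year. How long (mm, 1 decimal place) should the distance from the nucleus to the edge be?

True annulus count = 67 + 3 = 70.
Predicted length = 0.12 mm/year × 70 years = 8.4 mm.

8.4 mm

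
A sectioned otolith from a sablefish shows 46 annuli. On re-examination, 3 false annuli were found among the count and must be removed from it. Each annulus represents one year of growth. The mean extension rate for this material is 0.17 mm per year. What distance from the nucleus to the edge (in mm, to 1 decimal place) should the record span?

7.3 mm

True annulus count = 46 − 3 = 43.
Length ≈ 0.17 × 43 = 7.3 mm.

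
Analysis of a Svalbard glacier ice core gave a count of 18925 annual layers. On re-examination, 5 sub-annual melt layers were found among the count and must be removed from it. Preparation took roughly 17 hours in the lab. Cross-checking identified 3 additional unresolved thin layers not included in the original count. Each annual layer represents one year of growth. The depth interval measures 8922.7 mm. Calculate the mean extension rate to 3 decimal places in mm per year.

0.472 mm per year

After corrections the count is 18925 − 5 + 3 = 18923 annual layers.
8922.7 mm over 18923 years gives 8922.7 / 18923 ≈ 0.472 mm per year.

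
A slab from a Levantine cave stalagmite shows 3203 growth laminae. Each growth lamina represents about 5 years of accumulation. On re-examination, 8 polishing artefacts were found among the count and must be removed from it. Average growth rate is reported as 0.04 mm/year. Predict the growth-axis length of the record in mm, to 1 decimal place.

639.0 mm

Correcting the raw count gives 3203 − 8 = 3195 true growth laminae.
At 5 years per growth lamina, 3195 × 5 = 15975 years.
Length ≈ 0.04 × 15975 = 639.0 mm.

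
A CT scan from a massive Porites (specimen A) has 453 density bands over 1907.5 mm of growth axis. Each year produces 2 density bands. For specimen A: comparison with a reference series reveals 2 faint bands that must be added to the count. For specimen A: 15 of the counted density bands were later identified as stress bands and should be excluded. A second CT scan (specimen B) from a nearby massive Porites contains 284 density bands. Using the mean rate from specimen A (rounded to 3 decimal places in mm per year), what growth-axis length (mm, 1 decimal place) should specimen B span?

Specimen A: after corrections the count is 453 − 15 + 2 = 440 density bands.
Specimen A: 440 density bands at 2 per year is 440 / 2 = 220 years.
A: 1907.5 mm over 220 years gives 1907.5 / 220 ≈ 8.670 mm/year.
Specimen B: with 2 density bands per year, 284 / 2 = 142 years. For B, 8.670 mm/year × 142 years = 1231.1 mm.

1231.1 mm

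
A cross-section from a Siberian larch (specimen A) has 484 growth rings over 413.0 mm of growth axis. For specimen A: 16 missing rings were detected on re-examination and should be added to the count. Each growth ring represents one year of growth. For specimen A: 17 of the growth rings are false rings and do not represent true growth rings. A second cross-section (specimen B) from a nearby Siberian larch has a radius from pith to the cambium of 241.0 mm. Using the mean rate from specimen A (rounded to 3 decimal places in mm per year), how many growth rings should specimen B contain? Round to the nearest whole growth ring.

Specimen A: after corrections the count is 484 − 17 + 16 = 483 growth rings.
A: Mean rate = 413.0 mm / 483 years ≈ 0.855 mm per year.
Specimen B: 241.0 mm / 0.855 mm per year = 281.87 years ≈ 282 growth rings.

282 growth rings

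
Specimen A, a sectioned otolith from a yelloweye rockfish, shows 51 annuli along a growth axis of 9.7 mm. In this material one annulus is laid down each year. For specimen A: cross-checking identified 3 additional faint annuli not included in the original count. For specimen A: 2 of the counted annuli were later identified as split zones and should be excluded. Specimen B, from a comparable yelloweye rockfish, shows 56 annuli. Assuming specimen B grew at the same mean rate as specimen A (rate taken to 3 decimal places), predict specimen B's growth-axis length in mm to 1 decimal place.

10.5 mm

Specimen A: after corrections the count is 51 − 2 + 3 = 52 annuli.
A: Extension rate ≈ 9.7 / 52 = 0.187 mm per year.
B's length ≈ 0.187 × 56 = 10.5 mm.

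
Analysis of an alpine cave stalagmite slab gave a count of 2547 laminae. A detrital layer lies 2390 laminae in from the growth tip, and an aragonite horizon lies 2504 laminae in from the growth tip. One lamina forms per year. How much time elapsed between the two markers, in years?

114 years

2504 − 2390 = 114 laminae lie between the two events.
At one lamina per year, 114 years elapsed between them.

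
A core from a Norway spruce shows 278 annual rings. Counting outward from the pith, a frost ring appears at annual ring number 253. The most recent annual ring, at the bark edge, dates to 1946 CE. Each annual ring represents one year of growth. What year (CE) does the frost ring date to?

278 − 253 = 25 annual rings lie beyond the frost ring toward the bark edge.
1946 − 25 = 1921 CE.

1921 CE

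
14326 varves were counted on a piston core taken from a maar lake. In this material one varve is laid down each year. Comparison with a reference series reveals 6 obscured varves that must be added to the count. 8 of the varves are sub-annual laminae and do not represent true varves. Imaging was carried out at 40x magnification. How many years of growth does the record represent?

14324 years

True varve count = 14326 − 8 + 6 = 14324.
With a one-to-one varve periodicity this is 14324 years.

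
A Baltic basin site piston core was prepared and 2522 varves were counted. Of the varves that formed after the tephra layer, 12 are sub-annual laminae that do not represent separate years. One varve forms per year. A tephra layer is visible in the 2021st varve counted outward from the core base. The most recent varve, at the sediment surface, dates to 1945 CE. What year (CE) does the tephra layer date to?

1456 CE

The tephra layer sits at varve 2021 from the core base, so 2522 − 2021 = 501 varves formed after it.
Removing the 12 false varves leaves 501 − 12 = 489 true varves beyond the tephra layer.
1945 − 489 = 1456 CE.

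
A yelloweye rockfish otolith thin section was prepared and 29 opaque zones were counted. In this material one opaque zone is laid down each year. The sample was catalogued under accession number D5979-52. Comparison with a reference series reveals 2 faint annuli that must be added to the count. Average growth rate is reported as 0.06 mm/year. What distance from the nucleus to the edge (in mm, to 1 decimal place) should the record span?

1.9 mm

Adjusted count: 29 + 2 = 31 opaque zones.
Predicted length = 0.06 mm/year × 31 years = 1.9 mm.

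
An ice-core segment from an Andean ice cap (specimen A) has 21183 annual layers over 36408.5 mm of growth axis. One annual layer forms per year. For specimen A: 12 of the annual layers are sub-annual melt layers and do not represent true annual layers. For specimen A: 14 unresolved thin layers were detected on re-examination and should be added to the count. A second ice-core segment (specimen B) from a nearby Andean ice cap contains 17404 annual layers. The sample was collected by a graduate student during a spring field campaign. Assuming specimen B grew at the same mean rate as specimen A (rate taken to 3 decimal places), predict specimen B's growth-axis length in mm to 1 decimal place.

29917.5 mm

Specimen A: true annual layer count = 21183 − 12 + 14 = 21185.
A: 36408.5 mm over 21185 years gives 36408.5 / 21185 ≈ 1.719 mm per year.
Length of B = 1.719 × 17404 = 29917.5 mm.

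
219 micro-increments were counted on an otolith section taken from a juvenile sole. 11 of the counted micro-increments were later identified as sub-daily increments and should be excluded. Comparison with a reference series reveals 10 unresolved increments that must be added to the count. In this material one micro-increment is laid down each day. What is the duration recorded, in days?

218 d

Correcting the raw count gives 219 − 11 + 10 = 218 true micro-increments.
At one micro-increment per day, that is 218 days.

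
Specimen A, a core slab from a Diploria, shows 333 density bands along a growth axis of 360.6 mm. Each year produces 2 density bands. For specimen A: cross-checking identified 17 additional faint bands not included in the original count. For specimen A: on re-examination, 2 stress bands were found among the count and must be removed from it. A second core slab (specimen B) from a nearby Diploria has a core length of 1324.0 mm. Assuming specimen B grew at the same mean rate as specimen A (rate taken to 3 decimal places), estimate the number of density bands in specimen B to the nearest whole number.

Specimen A: adjusted count: 333 − 2 + 17 = 348 density bands.
Specimen A: with 2 density bands per year, 348 / 2 = 174 years.
A: Mean rate = 360.6 mm / 174 years ≈ 2.072 mm per year.
For B, 1324.0 / 2.072 = 639.00 years; at 2 density bands per year that is 639.00 × 2 ≈ 1278 density bands.

1278 density bands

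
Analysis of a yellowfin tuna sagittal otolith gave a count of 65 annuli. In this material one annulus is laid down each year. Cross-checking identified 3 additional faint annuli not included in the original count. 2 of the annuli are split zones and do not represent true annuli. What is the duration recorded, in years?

66 years

Correcting the raw count gives 65 − 2 + 3 = 66 true annuli.
With a one-to-one annulus periodicity this is 66 years.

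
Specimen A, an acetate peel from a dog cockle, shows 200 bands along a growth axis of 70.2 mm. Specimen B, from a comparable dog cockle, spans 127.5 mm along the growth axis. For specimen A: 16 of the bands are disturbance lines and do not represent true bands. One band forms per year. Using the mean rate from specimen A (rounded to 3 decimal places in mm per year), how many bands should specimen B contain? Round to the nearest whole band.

334 bands

Specimen A: true band count = 200 − 16 = 184.
A: Mean rate = 70.2 mm / 184 years ≈ 0.382 mm per year.
Specimen B: 127.5 mm / 0.382 mm per year = 333.77 years ≈ 334 bands.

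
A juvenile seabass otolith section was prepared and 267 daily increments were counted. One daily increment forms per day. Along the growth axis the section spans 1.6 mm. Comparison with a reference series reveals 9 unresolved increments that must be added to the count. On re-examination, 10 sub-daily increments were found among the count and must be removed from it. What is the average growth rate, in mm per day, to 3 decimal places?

0.006 mm per day

Adjusted count: 267 − 10 + 9 = 266 daily increments.
Extension rate ≈ 1.6 / 266 = 0.006 mm per day.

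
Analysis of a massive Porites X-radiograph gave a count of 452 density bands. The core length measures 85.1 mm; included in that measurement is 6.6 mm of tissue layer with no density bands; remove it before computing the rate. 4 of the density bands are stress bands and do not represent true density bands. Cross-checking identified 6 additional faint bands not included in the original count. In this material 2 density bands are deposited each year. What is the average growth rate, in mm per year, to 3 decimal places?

True density band count = 452 − 4 + 6 = 454.
Dividing by 2 density bands per year: 454 / 2 = 227 years.
The growth record spans 85.1 − 6.6 = 78.5 mm.
Mean rate = 78.5 mm / 227 years ≈ 0.346 mm per year.

0.346 mm per year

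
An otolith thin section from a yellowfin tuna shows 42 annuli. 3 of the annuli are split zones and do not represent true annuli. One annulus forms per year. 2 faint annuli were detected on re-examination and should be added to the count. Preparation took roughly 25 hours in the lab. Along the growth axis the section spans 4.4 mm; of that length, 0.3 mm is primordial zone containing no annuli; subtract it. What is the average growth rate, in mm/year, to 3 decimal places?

0.100 mm/year

Correcting the raw count gives 42 − 3 + 2 = 41 true annuli.
The growth record spans 4.4 − 0.3 = 4.1 mm.
Mean rate = 4.1 mm / 41 years ≈ 0.100 mm/year.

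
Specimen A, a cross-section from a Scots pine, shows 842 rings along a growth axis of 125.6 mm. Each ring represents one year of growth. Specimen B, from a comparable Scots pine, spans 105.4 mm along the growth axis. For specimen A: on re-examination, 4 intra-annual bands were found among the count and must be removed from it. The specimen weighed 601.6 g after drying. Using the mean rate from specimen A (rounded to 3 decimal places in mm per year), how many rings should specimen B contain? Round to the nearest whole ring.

703 rings

Specimen A: true ring count = 842 − 4 = 838.
A: 125.6 mm over 838 years gives 125.6 / 838 ≈ 0.150 mm per year.
For B, 105.4 / 0.150 = 702.67 years ≈ 703 rings.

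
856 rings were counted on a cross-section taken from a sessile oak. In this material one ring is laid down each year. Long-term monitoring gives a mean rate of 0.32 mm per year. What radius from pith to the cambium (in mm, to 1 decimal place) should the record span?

The record spans 856 years at 0.32 mm per year.
Length ≈ 0.32 × 856 = 273.9 mm.

273.9 mm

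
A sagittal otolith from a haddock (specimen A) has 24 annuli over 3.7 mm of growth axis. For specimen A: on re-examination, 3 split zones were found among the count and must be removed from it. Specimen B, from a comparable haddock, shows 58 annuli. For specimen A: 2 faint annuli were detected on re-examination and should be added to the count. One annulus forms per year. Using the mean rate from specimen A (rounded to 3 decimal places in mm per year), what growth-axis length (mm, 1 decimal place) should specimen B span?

Specimen A: after corrections the count is 24 − 3 + 2 = 23 annuli.
A: 3.7 mm over 23 years gives 3.7 / 23 ≈ 0.161 mm/yr.
For B, 0.161 mm/year × 58 years = 9.3 mm.

9.3 mm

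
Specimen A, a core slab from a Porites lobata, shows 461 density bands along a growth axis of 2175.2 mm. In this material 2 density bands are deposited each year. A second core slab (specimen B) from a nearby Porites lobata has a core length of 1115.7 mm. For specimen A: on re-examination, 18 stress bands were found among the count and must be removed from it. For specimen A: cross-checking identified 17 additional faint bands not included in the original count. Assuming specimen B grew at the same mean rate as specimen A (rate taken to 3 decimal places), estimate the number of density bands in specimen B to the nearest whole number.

Specimen A: correcting the raw count gives 461 − 18 + 17 = 460 true density bands.
Specimen A: dividing by 2 density bands per year: 460 / 2 = 230 years.
A: Extension rate ≈ 2175.2 / 230 = 9.457 mm/yr.
For B, 1115.7 / 9.457 = 117.98 years; at 2 density bands per year that is 117.98 × 2 ≈ 236 density bands.

236 density bands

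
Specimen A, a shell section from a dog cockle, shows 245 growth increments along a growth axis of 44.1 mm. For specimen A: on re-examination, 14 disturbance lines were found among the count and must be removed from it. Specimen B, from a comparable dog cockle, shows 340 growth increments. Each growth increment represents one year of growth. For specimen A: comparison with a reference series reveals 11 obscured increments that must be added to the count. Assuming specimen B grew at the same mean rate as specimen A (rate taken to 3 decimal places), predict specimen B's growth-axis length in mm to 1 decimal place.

Specimen A: true growth increment count = 245 − 14 + 11 = 242.
A: 44.1 mm over 242 years gives 44.1 / 242 ≈ 0.182 mm/yr.
Length of B = 0.182 × 340 = 61.9 mm.

61.9 mm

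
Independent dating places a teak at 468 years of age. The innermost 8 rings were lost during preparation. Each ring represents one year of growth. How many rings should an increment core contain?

460 rings

One ring per year gives 468 rings over 468 years.
468 − 8 missed = 460 rings expected in the prepared section.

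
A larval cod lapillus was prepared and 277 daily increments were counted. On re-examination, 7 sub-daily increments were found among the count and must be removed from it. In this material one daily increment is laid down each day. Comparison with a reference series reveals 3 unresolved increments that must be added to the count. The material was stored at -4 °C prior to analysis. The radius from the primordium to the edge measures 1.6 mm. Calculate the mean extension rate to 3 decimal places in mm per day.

0.006 mm per day

After corrections the count is 277 − 7 + 3 = 273 daily increments.
Mean rate = 1.6 mm / 273 days ≈ 0.006 mm per day.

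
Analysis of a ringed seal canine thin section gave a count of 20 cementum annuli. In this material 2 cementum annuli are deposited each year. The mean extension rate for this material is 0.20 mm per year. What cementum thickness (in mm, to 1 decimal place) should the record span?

2.0 mm

20 cementum annuli at 2 per year is 20 / 2 = 10 years.
Length ≈ 0.20 × 10 = 2.0 mm.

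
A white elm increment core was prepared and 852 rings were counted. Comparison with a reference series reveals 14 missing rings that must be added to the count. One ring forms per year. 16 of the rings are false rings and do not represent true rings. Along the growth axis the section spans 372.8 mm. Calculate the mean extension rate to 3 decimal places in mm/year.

0.439 mm/year

Correcting the raw count gives 852 − 16 + 14 = 850 true rings.
372.8 mm over 850 years gives 372.8 / 850 ≈ 0.439 mm/year.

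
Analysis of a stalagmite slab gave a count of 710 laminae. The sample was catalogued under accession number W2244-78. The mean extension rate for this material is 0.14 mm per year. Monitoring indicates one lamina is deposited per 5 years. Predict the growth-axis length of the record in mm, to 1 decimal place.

At 5 years per lamina, 710 × 5 = 3550 years.
Predicted length = 0.14 mm/year × 3550 years = 497.0 mm.

497.0 mm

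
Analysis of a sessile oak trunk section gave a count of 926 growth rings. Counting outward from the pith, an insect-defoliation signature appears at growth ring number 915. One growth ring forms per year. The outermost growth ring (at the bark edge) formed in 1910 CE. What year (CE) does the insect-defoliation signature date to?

1899 CE

Between growth ring 915 and the bark edge there are 926 − 915 = 11 growth rings.
1910 − 11 = 1899 CE.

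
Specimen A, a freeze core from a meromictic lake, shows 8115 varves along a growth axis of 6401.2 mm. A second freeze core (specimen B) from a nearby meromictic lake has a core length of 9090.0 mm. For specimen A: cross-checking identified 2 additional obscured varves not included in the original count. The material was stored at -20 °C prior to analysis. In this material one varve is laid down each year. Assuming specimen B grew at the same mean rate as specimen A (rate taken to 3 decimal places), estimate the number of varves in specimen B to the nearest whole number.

11521 varves

Specimen A: adjusted count: 8115 + 2 = 8117 varves.
A: Mean rate = 6401.2 mm / 8117 years ≈ 0.789 mm per year.
Specimen B: 9090.0 mm / 0.789 mm per year = 11520.91 years ≈ 11521 varves.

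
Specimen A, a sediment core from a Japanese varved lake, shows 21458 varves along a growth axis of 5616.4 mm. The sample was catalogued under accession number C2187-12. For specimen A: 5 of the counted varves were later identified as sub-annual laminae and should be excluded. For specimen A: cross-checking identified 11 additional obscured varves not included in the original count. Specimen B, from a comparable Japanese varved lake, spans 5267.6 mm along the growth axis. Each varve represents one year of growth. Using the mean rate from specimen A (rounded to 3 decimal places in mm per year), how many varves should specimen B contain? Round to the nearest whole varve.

20105 varves

Specimen A: correcting the raw count gives 21458 − 5 + 11 = 21464 true varves.
A: Mean rate = 5616.4 mm / 21464 years ≈ 0.262 mm/year.
For B, 5267.6 / 0.262 = 20105.34 years ≈ 20105 varves.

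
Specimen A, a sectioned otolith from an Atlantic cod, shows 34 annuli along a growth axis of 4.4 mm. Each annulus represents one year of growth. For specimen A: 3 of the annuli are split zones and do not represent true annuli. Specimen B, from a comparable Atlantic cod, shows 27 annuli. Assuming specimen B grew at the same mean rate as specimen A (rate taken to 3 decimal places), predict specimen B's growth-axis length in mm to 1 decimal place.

Specimen A: correcting the raw count gives 34 − 3 = 31 true annuli.
A: 4.4 mm over 31 years gives 4.4 / 31 ≈ 0.142 mm per year.
B's length ≈ 0.142 × 27 = 3.8 mm.

3.8 mm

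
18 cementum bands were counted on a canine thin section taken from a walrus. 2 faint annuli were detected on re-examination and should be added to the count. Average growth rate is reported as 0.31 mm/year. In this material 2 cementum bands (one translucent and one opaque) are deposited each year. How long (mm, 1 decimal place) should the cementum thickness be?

3.1 mm

Correcting the raw count gives 18 + 2 = 20 true cementum bands.
Dividing by 2 cementum bands per year: 20 / 2 = 10 years.
Length ≈ 0.31 × 10 = 3.1 mm.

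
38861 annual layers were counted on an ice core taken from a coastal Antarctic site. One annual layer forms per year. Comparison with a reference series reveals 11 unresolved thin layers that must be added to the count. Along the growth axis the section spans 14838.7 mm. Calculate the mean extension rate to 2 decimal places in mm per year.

Adjusted count: 38861 + 11 = 38872 annual layers.
Mean rate = 14838.7 mm / 38872 years ≈ 0.38 mm per year.

0.38 mm per year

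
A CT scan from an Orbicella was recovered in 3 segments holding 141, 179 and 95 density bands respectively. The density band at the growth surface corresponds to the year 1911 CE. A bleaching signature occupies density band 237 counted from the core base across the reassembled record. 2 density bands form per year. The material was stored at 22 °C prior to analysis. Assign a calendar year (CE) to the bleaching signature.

1822 CE

Total density bands = 141 + 179 + 95 = 415.
The bleaching signature sits at density band 237 from the core base, so 415 − 237 = 178 density bands formed after it.
Dividing by 2 density bands per year: 178 / 2 = 89 years.
The density band at the growth surface is 1911 CE, so the bleaching signature dates to 1911 − 89 = 1822 CE.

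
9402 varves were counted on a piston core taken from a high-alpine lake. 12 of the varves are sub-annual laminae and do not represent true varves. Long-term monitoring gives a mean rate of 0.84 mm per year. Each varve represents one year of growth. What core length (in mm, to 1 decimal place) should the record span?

Adjusted count: 9402 − 12 = 9390 varves.
Length ≈ 0.84 × 9390 = 7887.6 mm.

7887.6 mm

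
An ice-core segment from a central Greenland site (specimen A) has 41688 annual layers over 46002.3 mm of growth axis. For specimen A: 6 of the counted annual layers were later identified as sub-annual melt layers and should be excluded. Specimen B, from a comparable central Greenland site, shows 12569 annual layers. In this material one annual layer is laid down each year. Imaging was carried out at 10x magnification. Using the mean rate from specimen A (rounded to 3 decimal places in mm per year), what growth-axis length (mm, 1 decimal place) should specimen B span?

13876.2 mm

Specimen A: after corrections the count is 41688 − 6 = 41682 annual layers.
A: Mean rate = 46002.3 mm / 41682 years ≈ 1.104 mm/year.
For B, 1.104 mm/year × 12569 years = 13876.2 mm.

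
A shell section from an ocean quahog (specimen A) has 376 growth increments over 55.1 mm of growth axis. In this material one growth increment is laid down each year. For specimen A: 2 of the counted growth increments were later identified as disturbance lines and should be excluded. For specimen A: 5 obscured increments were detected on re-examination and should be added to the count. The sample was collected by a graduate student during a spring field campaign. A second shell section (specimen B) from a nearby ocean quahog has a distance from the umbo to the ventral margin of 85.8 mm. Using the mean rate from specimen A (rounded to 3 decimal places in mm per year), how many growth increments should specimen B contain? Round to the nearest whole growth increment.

592 growth increments

Specimen A: correcting the raw count gives 376 − 2 + 5 = 379 true growth increments.
A: Extension rate ≈ 55.1 / 379 = 0.145 mm/year.
For B, 85.8 / 0.145 = 591.72 years ≈ 592 growth increments.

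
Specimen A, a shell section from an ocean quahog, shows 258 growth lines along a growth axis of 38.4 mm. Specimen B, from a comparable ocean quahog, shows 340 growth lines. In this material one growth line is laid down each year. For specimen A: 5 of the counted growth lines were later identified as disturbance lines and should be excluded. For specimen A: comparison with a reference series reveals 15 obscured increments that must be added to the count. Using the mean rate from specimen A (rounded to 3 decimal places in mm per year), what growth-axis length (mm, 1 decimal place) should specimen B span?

Specimen A: true growth line count = 258 − 5 + 15 = 268.
A: Mean rate = 38.4 mm / 268 years ≈ 0.143 mm per year.
For B, 0.143 mm/year × 340 years = 48.6 mm.

48.6 mm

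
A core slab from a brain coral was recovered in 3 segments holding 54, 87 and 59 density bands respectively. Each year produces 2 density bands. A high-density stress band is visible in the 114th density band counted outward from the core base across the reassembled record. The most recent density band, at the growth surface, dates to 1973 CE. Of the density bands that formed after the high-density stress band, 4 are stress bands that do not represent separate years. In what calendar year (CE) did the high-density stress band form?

1932 CE

Total density bands = 54 + 87 + 59 = 200.
The high-density stress band sits at density band 114 from the core base, so 200 − 114 = 86 density bands formed after it.
Excluding 4 false density bands: 86 − 4 = 82.
With 2 density bands per year, 82 / 2 = 41 years.
The density band at the growth surface is 1973 CE, so the high-density stress band dates to 1973 − 41 = 1932 CE.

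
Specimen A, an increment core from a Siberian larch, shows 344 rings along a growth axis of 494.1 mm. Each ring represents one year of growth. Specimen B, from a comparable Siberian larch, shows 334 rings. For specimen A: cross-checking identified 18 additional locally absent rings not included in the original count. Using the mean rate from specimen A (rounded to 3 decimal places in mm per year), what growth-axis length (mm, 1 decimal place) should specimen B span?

455.9 mm

Specimen A: adjusted count: 344 + 18 = 362 rings.
A: Extension rate ≈ 494.1 / 362 = 1.365 mm/yr.
Length of B = 1.365 × 334 = 455.9 mm.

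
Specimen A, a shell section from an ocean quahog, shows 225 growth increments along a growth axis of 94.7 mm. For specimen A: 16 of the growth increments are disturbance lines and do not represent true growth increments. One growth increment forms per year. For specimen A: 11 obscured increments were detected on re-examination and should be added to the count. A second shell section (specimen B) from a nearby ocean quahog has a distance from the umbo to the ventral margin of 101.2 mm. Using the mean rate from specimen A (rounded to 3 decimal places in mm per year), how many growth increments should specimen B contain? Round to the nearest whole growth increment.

Specimen A: correcting the raw count gives 225 − 16 + 11 = 220 true growth increments.
A: Extension rate ≈ 94.7 / 220 = 0.430 mm per year.
Specimen B: 101.2 mm / 0.430 mm per year = 235.35 years ≈ 235 growth increments.

235 growth increments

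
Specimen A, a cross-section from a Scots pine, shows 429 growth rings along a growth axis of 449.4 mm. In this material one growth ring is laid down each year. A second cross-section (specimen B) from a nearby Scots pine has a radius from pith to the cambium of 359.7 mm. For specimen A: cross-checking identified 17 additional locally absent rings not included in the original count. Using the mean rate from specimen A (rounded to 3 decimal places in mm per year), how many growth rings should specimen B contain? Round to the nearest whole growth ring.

357 growth rings

Specimen A: after corrections the count is 429 + 17 = 446 growth rings.
A: Extension rate ≈ 449.4 / 446 = 1.008 mm/year.
Specimen B: 359.7 mm / 1.008 mm per year = 356.85 years ≈ 357 growth rings.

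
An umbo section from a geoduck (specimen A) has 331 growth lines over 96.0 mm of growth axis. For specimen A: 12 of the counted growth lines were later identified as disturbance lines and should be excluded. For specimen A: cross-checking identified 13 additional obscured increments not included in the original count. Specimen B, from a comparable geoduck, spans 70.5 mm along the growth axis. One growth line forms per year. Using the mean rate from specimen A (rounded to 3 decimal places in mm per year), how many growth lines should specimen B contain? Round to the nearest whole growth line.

244 growth lines

Specimen A: after corrections the count is 331 − 12 + 13 = 332 growth lines.
A: Mean rate = 96.0 mm / 332 years ≈ 0.289 mm/year.
Specimen B: 70.5 mm / 0.289 mm per year = 243.94 years ≈ 244 growth lines.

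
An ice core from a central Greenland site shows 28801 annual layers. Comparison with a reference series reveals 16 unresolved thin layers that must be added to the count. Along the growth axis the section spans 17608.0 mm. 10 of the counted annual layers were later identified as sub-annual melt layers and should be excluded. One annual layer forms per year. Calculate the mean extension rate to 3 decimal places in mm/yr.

Correcting the raw count gives 28801 − 10 + 16 = 28807 true annual layers.
17608.0 mm over 28807 years gives 17608.0 / 28807 ≈ 0.611 mm/yr.

0.611 mm/yr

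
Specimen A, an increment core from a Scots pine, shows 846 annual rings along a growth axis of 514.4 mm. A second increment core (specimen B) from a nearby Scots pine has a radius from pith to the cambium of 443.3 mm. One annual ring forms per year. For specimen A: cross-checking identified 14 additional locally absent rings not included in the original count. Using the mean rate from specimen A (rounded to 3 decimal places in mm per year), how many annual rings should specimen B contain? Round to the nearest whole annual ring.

741 annual rings

Specimen A: adjusted count: 846 + 14 = 860 annual rings.
A: Extension rate ≈ 514.4 / 860 = 0.598 mm/yr.
For B, 443.3 / 0.598 = 741.30 years ≈ 741 annual rings.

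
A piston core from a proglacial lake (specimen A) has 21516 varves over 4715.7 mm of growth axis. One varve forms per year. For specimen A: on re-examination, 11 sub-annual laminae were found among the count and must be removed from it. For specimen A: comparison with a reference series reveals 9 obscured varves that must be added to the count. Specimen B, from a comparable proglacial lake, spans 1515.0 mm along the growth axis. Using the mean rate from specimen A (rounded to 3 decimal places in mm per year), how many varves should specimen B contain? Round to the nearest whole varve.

6918 varves

Specimen A: adjusted count: 21516 − 11 + 9 = 21514 varves.
A: Extension rate ≈ 4715.7 / 21514 = 0.219 mm per year.
Specimen B: 1515.0 mm / 0.219 mm per year = 6917.81 years ≈ 6918 varves.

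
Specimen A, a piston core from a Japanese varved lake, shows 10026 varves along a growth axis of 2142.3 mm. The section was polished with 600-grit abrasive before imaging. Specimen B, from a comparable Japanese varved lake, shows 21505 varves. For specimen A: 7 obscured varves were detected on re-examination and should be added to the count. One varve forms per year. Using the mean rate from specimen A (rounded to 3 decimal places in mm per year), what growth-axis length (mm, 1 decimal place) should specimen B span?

4602.1 mm

Specimen A: true varve count = 10026 + 7 = 10033.
A: 2142.3 mm over 10033 years gives 2142.3 / 10033 ≈ 0.214 mm/year.
Length of B = 0.214 × 21505 = 4602.1 mm.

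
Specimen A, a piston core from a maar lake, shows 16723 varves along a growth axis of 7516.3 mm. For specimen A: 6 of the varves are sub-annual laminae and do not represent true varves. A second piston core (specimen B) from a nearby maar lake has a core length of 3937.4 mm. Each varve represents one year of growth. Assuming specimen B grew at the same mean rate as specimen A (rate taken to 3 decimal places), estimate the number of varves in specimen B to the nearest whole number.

Specimen A: correcting the raw count gives 16723 − 6 = 16717 true varves.
A: Extension rate ≈ 7516.3 / 16717 = 0.450 mm/year.
Specimen B: 3937.4 mm / 0.450 mm per year = 8749.78 years ≈ 8750 varves.

8750 varves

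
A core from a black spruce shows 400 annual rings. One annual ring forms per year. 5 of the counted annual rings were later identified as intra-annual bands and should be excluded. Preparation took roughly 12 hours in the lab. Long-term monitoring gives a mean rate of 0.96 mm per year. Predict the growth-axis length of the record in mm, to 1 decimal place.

Adjusted count: 400 − 5 = 395 annual rings.
Predicted length = 0.96 mm/year × 395 years = 379.2 mm.

379.2 mm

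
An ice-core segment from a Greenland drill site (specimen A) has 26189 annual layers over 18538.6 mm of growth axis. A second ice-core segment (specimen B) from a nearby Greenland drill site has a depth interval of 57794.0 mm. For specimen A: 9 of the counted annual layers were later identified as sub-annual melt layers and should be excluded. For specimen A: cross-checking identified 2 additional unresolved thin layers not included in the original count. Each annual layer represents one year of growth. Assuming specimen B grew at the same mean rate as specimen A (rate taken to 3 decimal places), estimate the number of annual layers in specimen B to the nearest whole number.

81630 annual layers

Specimen A: true annual layer count = 26189 − 9 + 2 = 26182.
A: Mean rate = 18538.6 mm / 26182 years ≈ 0.708 mm per year.
B spans 57794.0 / 0.708 = 81629.94 years ≈ 81630 annual layers.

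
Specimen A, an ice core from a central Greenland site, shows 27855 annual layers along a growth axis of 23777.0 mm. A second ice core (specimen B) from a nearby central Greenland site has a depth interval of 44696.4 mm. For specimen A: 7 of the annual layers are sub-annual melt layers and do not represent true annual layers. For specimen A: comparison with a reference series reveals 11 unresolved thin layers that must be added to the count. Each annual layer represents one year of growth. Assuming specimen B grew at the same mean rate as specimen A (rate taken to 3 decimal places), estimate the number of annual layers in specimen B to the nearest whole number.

52399 annual layers

Specimen A: correcting the raw count gives 27855 − 7 + 11 = 27859 true annual layers.
A: 23777.0 mm over 27859 years gives 23777.0 / 27859 ≈ 0.853 mm per year.
Specimen B: 44696.4 mm / 0.853 mm per year = 52399.06 years ≈ 52399 annual layers.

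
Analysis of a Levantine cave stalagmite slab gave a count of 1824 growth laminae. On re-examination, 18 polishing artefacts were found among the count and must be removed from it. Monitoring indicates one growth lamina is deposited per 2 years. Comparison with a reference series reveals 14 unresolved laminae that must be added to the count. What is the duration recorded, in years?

After corrections the count is 1824 − 18 + 14 = 1820 growth laminae.
Multiplying by 2 years per growth lamina: 1820 × 2 = 3640 years.

3640 years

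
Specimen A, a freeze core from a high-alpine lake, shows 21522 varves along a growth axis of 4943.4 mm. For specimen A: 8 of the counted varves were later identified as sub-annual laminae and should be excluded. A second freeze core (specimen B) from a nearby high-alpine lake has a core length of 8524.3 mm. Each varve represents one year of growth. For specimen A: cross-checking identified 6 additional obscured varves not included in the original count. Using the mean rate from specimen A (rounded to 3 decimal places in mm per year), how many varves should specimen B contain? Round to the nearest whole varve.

Specimen A: adjusted count: 21522 − 8 + 6 = 21520 varves.
A: Mean rate = 4943.4 mm / 21520 years ≈ 0.230 mm per year.
Specimen B: 8524.3 mm / 0.230 mm per year = 37062.17 years ≈ 37062 varves.

37062 varves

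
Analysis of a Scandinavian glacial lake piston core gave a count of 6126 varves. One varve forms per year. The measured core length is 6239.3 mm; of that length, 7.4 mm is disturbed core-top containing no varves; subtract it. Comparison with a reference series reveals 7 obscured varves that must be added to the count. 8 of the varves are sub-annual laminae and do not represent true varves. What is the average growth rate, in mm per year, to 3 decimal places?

1.017 mm per year

Adjusted count: 6126 − 8 + 7 = 6125 varves.
The growth record spans 6239.3 − 7.4 = 6231.9 mm.
Mean rate = 6231.9 mm / 6125 years ≈ 1.017 mm per year.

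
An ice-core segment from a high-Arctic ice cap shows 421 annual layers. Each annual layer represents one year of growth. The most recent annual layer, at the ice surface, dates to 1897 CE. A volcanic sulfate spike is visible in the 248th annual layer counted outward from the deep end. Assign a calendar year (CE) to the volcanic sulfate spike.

1724 CE

Between annual layer 248 and the ice surface there are 421 − 248 = 173 annual layers.
1897 − 173 = 1724 CE.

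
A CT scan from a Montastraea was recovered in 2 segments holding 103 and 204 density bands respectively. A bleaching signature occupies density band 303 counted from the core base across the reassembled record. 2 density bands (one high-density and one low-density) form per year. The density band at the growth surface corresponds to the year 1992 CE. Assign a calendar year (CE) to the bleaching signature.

Total density bands = 103 + 204 = 307.
307 − 303 = 4 density bands lie beyond the bleaching signature toward the growth surface.
With 2 density bands per year, 4 / 2 = 2 years.
1992 − 2 = 1990 CE.

1990 CE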